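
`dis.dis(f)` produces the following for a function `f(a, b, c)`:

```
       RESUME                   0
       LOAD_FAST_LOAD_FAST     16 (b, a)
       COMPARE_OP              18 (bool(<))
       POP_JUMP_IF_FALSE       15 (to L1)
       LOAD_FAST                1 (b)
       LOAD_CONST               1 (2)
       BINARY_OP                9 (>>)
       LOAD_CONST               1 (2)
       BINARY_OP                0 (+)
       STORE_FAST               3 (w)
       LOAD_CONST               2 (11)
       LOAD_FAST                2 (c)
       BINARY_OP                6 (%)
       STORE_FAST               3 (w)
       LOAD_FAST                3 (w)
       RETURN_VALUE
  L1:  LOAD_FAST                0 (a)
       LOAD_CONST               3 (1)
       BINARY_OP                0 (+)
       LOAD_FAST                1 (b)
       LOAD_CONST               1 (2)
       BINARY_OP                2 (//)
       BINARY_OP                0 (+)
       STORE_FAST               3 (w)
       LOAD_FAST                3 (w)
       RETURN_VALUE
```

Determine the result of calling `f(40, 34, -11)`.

LOAD_FAST_LOAD_FAST b,a → push 34,40. Stack: [34, 40]
COMPARE_OP bool(<) → 34 vs 40 = True. Stack: [True]
POP_JUMP_IF_FALSE → pop True; no jump. Stack: []
LOAD_FAST b → push 34. Stack: [34]
LOAD_CONST → push 2. Stack: [34, 2]
BINARY_OP >> → 34 >> 2 = 8. Stack: [8]
LOAD_CONST → push 2. Stack: [8, 2]
BINARY_OP + → 8 + 2 = 10. Stack: [10]
STORE_FAST w → w=10. Stack: []
LOAD_CONST → push 11. Stack: [11]
LOAD_FAST c → push -11. Stack: [11, -11]
BINARY_OP % → 11 % -11 = 0. Stack: [0]
STORE_FAST w → w=0. Stack: []
LOAD_FAST w → push 0. Stack: [0]
RETURN_VALUE → return 0.

0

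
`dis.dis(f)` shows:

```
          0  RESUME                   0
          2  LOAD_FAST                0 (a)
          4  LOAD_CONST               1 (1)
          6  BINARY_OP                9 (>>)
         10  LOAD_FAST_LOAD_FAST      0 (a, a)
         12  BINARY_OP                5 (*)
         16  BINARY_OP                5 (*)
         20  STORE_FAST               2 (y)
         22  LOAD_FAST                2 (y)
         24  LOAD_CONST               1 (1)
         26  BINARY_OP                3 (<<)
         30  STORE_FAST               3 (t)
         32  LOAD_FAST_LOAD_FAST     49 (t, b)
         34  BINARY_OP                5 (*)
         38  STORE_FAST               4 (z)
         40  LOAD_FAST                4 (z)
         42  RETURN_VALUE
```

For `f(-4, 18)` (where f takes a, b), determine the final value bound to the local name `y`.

LOAD_FAST a → push -4. Stack: [-4]
LOAD_CONST → push 1. Stack: [-4, 1]
BINARY_OP >> → -4 >> 1 = -2. Stack: [-2]
LOAD_FAST_LOAD_FAST a,a → push -4,-4. Stack: [-2, -4, -4]
BINARY_OP * → -4 * -4 = 16. Stack: [-2, 16]
BINARY_OP * → -2 * 16 = -32. Stack: [-32]
STORE_FAST y → y=-32. Stack: []
LOAD_FAST y → push -32. Stack: [-32]
LOAD_CONST → push 1. Stack: [-32, 1]
BINARY_OP << → -32 << 1 = -64. Stack: [-64]
STORE_FAST t → t=-64. Stack: []
LOAD_FAST_LOAD_FAST t,b → push -64,18. Stack: [-64, 18]
BINARY_OP * → -64 * 18 = -1152. Stack: [-1152]
STORE_FAST z → z=-1152. Stack: []
LOAD_FAST z → push -1152. Stack: [-1152]
RETURN_VALUE → return -1152.

-32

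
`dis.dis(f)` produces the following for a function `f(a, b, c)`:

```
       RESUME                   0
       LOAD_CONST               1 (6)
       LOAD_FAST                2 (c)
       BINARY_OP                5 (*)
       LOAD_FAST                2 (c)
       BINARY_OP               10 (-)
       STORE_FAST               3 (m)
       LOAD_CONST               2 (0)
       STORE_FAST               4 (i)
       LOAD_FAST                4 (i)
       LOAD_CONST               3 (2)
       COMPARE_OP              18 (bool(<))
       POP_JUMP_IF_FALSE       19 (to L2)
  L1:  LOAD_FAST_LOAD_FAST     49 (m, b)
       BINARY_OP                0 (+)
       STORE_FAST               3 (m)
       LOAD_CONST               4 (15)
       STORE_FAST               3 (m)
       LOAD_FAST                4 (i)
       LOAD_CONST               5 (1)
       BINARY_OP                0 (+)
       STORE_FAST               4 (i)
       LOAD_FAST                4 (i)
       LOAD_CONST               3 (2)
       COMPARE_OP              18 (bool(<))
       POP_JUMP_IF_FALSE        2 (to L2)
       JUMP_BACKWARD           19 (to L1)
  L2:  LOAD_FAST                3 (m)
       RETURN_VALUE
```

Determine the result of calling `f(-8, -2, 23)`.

15

LOAD_CONST → push 6. Stack: [6]
LOAD_FAST c → push 23. Stack: [6, 23]
BINARY_OP * → 6 * 23 = 138. Stack: [138]
LOAD_FAST c → push 23. Stack: [138, 23]
BINARY_OP - → 138 - 23 = 115. Stack: [115]
STORE_FAST m → m=115. Stack: []
LOAD_CONST → push 0. Stack: [0]
STORE_FAST i → i=0. Stack: []
LOAD_FAST i → push 0. Stack: [0]
LOAD_CONST → push 2. Stack: [0, 2]
COMPARE_OP bool(<) → 0 vs 2 = True. Stack: [True]
POP_JUMP_IF_FALSE → pop True; no jump. Stack: []
LOAD_FAST_LOAD_FAST m,b → push 115,-2. Stack: [115, -2]
BINARY_OP + → 115 + -2 = 113. Stack: [113]
STORE_FAST m → m=113. Stack: []
LOAD_CONST → push 15. Stack: [15]
STORE_FAST m → m=15. Stack: []
LOAD_FAST i → push 0. Stack: [0]
LOAD_CONST → push 1. Stack: [0, 1]
BINARY_OP + → 0 + 1 = 1. Stack: [1]
STORE_FAST i → i=1. Stack: []
LOAD_FAST i → push 1. Stack: [1]
LOAD_CONST → push 2. Stack: [1, 2]
COMPARE_OP bool(<) → 1 vs 2 = True. Stack: [True]
POP_JUMP_IF_FALSE → pop True; no jump. Stack: []
LOAD_FAST_LOAD_FAST m,b → push 15,-2. Stack: [15, -2]
BINARY_OP + → 15 + -2 = 13. Stack: [13]
STORE_FAST m → m=13. Stack: []
LOAD_CONST → push 15. Stack: [15]
STORE_FAST m → m=15. Stack: []
LOAD_FAST i → push 1. Stack: [1]
LOAD_CONST → push 1. Stack: [1, 1]
BINARY_OP + → 1 + 1 = 2. Stack: [2]
STORE_FAST i → i=2. Stack: []
LOAD_FAST i → push 2. Stack: [2]
LOAD_CONST → push 2. Stack: [2, 2]
COMPARE_OP bool(<) → 2 vs 2 = False. Stack: [False]
POP_JUMP_IF_FALSE → pop False; jump. Stack: []
LOAD_FAST m → push 15. Stack: [15]
RETURN_VALUE → return 15.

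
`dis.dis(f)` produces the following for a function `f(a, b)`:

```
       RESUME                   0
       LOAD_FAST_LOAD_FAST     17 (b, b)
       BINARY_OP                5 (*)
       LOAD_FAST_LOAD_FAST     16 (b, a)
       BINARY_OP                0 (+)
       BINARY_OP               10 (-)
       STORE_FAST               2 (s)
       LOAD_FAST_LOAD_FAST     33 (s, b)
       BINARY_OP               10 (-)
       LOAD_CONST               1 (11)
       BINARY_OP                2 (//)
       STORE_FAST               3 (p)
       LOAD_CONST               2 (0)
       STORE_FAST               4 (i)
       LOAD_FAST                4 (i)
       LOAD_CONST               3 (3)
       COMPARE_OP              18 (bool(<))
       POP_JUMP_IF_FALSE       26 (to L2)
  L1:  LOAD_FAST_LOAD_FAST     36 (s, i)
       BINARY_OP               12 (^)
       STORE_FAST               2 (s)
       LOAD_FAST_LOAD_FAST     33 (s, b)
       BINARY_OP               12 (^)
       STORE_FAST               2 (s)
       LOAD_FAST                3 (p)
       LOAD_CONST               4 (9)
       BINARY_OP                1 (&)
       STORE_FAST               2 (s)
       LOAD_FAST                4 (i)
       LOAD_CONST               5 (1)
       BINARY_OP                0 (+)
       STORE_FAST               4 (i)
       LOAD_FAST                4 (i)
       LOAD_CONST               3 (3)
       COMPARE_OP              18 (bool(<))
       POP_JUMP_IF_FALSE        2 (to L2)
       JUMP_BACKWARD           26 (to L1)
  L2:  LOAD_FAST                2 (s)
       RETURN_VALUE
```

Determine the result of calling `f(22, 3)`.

8

LOAD_FAST_LOAD_FAST b,b → push 3,3
BINARY_OP * → 3 * 3 = 9
LOAD_FAST_LOAD_FAST b,a → push 3,22
BINARY_OP + → 3 + 22 = 25
BINARY_OP - → 9 - 25 = -16
STORE_FAST s → s=-16
LOAD_FAST_LOAD_FAST s,b → push -16,3
BINARY_OP - → -16 - 3 = -19
LOAD_CONST → push 11
BINARY_OP // → -19 // 11 = -2
STORE_FAST p → p=-2
LOAD_CONST → push 0
STORE_FAST i → i=0
LOAD_FAST i → push 0
LOAD_CONST → push 3
COMPARE_OP bool(<) → 0 vs 3 = True
POP_JUMP_IF_FALSE → pop True; no jump
LOAD_FAST_LOAD_FAST s,i → push -16,0
BINARY_OP ^ → -16 ^ 0 = -16
STORE_FAST s → s=-16
LOAD_FAST_LOAD_FAST s,b → push -16,3
BINARY_OP ^ → -16 ^ 3 = -13
STORE_FAST s → s=-13
LOAD_FAST p → push -2
LOAD_CONST → push 9
BINARY_OP & → -2 & 9 = 8
STORE_FAST s → s=8
LOAD_FAST i → push 0
LOAD_CONST → push 1
BINARY_OP + → 0 + 1 = 1
STORE_FAST i → i=1
LOAD_FAST i → push 1
LOAD_CONST → push 3
COMPARE_OP bool(<) → 1 vs 3 = True
POP_JUMP_IF_FALSE → pop True; no jump
LOAD_FAST_LOAD_FAST s,i → push 8,1
BINARY_OP ^ → 8 ^ 1 = 9
STORE_FAST s → s=9
LOAD_FAST_LOAD_FAST s,b → push 9,3
BINARY_OP ^ → 9 ^ 3 = 10
STORE_FAST s → s=10
LOAD_FAST p → push -2
LOAD_CONST → push 9
BINARY_OP & → -2 & 9 = 8
STORE_FAST s → s=8
LOAD_FAST i → push 1
LOAD_CONST → push 1
BINARY_OP + → 1 + 1 = 2
STORE_FAST i → i=2
LOAD_FAST i → push 2
LOAD_CONST → push 3
COMPARE_OP bool(<) → 2 vs 3 = True
POP_JUMP_IF_FALSE → pop True; no jump
LOAD_FAST_LOAD_FAST s,i → push 8,2
BINARY_OP ^ → 8 ^ 2 = 10
STORE_FAST s → s=10
LOAD_FAST_LOAD_FAST s,b → push 10,3
BINARY_OP ^ → 10 ^ 3 = 9
STORE_FAST s → s=9
LOAD_FAST p → push -2
LOAD_CONST → push 9
BINARY_OP & → -2 & 9 = 8
STORE_FAST s → s=8
LOAD_FAST i → push 2
LOAD_CONST → push 1
BINARY_OP + → 2 + 1 = 3
STORE_FAST i → i=3
LOAD_FAST i → push 3
LOAD_CONST → push 3
COMPARE_OP bool(<) → 3 vs 3 = False
POP_JUMP_IF_FALSE → pop False; jump
LOAD_FAST s → push 8
RETURN_VALUE → return 8.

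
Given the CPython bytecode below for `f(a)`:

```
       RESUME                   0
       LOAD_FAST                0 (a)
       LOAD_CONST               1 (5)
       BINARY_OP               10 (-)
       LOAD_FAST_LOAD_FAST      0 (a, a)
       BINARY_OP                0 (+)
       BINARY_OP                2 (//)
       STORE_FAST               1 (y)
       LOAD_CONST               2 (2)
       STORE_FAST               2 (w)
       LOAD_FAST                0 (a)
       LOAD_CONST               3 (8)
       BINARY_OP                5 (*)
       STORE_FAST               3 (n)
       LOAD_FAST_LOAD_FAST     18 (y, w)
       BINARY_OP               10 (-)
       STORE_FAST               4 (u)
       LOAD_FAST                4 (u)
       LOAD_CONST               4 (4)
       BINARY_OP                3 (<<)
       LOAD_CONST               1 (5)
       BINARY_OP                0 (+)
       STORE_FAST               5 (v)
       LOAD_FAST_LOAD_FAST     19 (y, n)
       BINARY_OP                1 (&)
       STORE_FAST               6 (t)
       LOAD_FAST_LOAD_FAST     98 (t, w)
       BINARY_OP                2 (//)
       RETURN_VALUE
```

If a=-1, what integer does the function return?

LOAD_FAST a → push -1. Stack: [-1]
LOAD_CONST → push 5. Stack: [-1, 5]
BINARY_OP - → -1 - 5 = -6. Stack: [-6]
LOAD_FAST_LOAD_FAST a,a → push -1,-1. Stack: [-6, -1, -1]
BINARY_OP + → -1 + -1 = -2. Stack: [-6, -2]
BINARY_OP // → -6 // -2 = 3. Stack: [3]
STORE_FAST y → y=3. Stack: []
LOAD_CONST → push 2. Stack: [2]
STORE_FAST w → w=2. Stack: []
LOAD_FAST a → push -1. Stack: [-1]
LOAD_CONST → push 8. Stack: [-1, 8]
BINARY_OP * → -1 * 8 = -8. Stack: [-8]
STORE_FAST n → n=-8. Stack: []
LOAD_FAST_LOAD_FAST y,w → push 3,2. Stack: [3, 2]
BINARY_OP - → 3 - 2 = 1. Stack: [1]
STORE_FAST u → u=1. Stack: []
LOAD_FAST u → push 1. Stack: [1]
LOAD_CONST → push 4. Stack: [1, 4]
BINARY_OP << → 1 << 4 = 16. Stack: [16]
LOAD_CONST → push 5. Stack: [16, 5]
BINARY_OP + → 16 + 5 = 21. Stack: [21]
STORE_FAST v → v=21. Stack: []
LOAD_FAST_LOAD_FAST y,n → push 3,-8. Stack: [3, -8]
BINARY_OP & → 3 & -8 = 0. Stack: [0]
STORE_FAST t → t=0. Stack: []
LOAD_FAST_LOAD_FAST t,w → push 0,2. Stack: [0, 2]
BINARY_OP // → 0 // 2 = 0. Stack: [0]
RETURN_VALUE → return 0.

0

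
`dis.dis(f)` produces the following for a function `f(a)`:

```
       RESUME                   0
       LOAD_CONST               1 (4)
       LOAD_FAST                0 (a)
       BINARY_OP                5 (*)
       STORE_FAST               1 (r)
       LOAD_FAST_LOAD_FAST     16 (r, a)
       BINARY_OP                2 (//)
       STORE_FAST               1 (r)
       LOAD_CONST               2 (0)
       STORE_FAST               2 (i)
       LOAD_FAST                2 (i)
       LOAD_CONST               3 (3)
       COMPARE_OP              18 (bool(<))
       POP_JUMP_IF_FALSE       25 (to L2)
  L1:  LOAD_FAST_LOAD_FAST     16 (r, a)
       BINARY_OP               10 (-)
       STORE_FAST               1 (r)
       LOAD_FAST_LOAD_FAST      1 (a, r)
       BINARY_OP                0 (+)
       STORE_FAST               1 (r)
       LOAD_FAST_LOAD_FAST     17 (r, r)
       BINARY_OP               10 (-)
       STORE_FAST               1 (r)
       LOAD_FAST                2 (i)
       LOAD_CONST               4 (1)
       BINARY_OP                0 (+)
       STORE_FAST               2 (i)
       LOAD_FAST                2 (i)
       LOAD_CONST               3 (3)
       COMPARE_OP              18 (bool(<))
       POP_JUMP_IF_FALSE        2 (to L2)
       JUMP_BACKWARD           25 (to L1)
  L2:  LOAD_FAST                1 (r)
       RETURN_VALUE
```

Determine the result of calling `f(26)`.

LOAD_CONST → push 4
LOAD_FAST a → push 26
BINARY_OP * → 4 * 26 = 104
STORE_FAST r → r=104
LOAD_FAST_LOAD_FAST r,a → push 104,26
BINARY_OP // → 104 // 26 = 4
STORE_FAST r → r=4
LOAD_CONST → push 0
STORE_FAST i → i=0
LOAD_FAST i → push 0
LOAD_CONST → push 3
COMPARE_OP bool(<) → 0 vs 3 = True
POP_JUMP_IF_FALSE → pop True; no jump
LOAD_FAST_LOAD_FAST r,a → push 4,26
BINARY_OP - → 4 - 26 = -22
STORE_FAST r → r=-22
LOAD_FAST_LOAD_FAST a,r → push 26,-22
BINARY_OP + → 26 + -22 = 4
STORE_FAST r → r=4
LOAD_FAST_LOAD_FAST r,r → push 4,4
BINARY_OP - → 4 - 4 = 0
STORE_FAST r → r=0
LOAD_FAST i → push 0
LOAD_CONST → push 1
BINARY_OP + → 0 + 1 = 1
STORE_FAST i → i=1
LOAD_FAST i → push 1
LOAD_CONST → push 3
COMPARE_OP bool(<) → 1 vs 3 = True
POP_JUMP_IF_FALSE → pop True; no jump
LOAD_FAST_LOAD_FAST r,a → push 0,26
BINARY_OP - → 0 - 26 = -26
STORE_FAST r → r=-26
LOAD_FAST_LOAD_FAST a,r → push 26,-26
BINARY_OP + → 26 + -26 = 0
STORE_FAST r → r=0
LOAD_FAST_LOAD_FAST r,r → push 0,0
BINARY_OP - → 0 - 0 = 0
STORE_FAST r → r=0
LOAD_FAST i → push 1
LOAD_CONST → push 1
BINARY_OP + → 1 + 1 = 2
STORE_FAST i → i=2
LOAD_FAST i → push 2
LOAD_CONST → push 3
COMPARE_OP bool(<) → 2 vs 3 = True
POP_JUMP_IF_FALSE → pop True; no jump
LOAD_FAST_LOAD_FAST r,a → push 0,26
BINARY_OP - → 0 - 26 = -26
STORE_FAST r → r=-26
LOAD_FAST_LOAD_FAST a,r → push 26,-26
BINARY_OP + → 26 + -26 = 0
STORE_FAST r → r=0
LOAD_FAST_LOAD_FAST r,r → push 0,0
BINARY_OP - → 0 - 0 = 0
STORE_FAST r → r=0
LOAD_FAST i → push 2
LOAD_CONST → push 1
BINARY_OP + → 2 + 1 = 3
STORE_FAST i → i=3
LOAD_FAST i → push 3
LOAD_CONST → push 3
COMPARE_OP bool(<) → 3 vs 3 = False
POP_JUMP_IF_FALSE → pop False; jump
LOAD_FAST r → push 0
RETURN_VALUE → return 0.

0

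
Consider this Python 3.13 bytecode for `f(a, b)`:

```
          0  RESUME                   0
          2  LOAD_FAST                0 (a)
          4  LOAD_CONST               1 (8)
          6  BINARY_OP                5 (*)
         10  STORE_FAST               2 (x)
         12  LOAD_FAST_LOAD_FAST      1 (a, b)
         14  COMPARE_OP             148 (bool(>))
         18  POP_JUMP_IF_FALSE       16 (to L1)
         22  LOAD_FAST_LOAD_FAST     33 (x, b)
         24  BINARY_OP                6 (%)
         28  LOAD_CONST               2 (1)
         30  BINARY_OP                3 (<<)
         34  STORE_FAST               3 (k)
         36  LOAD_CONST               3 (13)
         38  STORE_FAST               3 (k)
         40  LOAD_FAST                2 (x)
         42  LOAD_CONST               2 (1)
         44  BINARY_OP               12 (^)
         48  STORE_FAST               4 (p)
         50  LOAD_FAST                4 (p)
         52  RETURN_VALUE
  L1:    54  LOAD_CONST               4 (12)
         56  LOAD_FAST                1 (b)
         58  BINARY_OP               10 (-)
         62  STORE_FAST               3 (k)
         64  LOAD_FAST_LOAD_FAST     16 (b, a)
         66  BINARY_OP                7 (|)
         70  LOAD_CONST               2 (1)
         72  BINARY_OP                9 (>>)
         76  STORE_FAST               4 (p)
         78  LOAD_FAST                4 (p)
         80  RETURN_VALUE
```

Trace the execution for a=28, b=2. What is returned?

LOAD_FAST a → push 28. Stack: [28]
LOAD_CONST → push 8. Stack: [28, 8]
BINARY_OP * → 28 * 8 = 224. Stack: [224]
STORE_FAST x → x=224. Stack: []
LOAD_FAST_LOAD_FAST a,b → push 28,2. Stack: [28, 2]
COMPARE_OP bool(>) → 28 vs 2 = True. Stack: [True]
POP_JUMP_IF_FALSE → pop True; no jump. Stack: []
LOAD_FAST_LOAD_FAST x,b → push 224,2. Stack: [224, 2]
BINARY_OP % → 224 % 2 = 0. Stack: [0]
LOAD_CONST → push 1. Stack: [0, 1]
BINARY_OP << → 0 << 1 = 0. Stack: [0]
STORE_FAST k → k=0. Stack: []
LOAD_CONST → push 13. Stack: [13]
STORE_FAST k → k=13. Stack: []
LOAD_FAST x → push 224. Stack: [224]
LOAD_CONST → push 1. Stack: [224, 1]
BINARY_OP ^ → 224 ^ 1 = 225. Stack: [225]
STORE_FAST p → p=225. Stack: []
LOAD_FAST p → push 225. Stack: [225]
RETURN_VALUE → return 225.

225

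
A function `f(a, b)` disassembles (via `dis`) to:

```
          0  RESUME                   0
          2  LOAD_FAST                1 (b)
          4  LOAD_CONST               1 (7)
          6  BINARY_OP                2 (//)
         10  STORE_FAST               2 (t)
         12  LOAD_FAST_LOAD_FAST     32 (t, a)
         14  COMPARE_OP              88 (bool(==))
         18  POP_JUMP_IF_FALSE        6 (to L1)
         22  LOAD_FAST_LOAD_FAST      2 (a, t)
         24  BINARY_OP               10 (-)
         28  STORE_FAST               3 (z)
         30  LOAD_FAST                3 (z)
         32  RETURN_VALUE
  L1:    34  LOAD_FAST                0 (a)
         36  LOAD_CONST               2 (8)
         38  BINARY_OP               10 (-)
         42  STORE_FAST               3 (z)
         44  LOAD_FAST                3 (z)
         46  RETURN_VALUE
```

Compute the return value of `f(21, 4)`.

LOAD_FAST b → push 4. Stack: [4]
LOAD_CONST → push 7. Stack: [4, 7]
BINARY_OP // → 4 // 7 = 0. Stack: [0]
STORE_FAST t → t=0. Stack: []
LOAD_FAST_LOAD_FAST t,a → push 0,21. Stack: [0, 21]
COMPARE_OP bool(==) → 0 vs 21 = False. Stack: [False]
POP_JUMP_IF_FALSE → pop False; jump. Stack: []
LOAD_FAST a → push 21. Stack: [21]
LOAD_CONST → push 8. Stack: [21, 8]
BINARY_OP - → 21 - 8 = 13. Stack: [13]
STORE_FAST z → z=13. Stack: []
LOAD_FAST z → push 13. Stack: [13]
RETURN_VALUE → return 13.

13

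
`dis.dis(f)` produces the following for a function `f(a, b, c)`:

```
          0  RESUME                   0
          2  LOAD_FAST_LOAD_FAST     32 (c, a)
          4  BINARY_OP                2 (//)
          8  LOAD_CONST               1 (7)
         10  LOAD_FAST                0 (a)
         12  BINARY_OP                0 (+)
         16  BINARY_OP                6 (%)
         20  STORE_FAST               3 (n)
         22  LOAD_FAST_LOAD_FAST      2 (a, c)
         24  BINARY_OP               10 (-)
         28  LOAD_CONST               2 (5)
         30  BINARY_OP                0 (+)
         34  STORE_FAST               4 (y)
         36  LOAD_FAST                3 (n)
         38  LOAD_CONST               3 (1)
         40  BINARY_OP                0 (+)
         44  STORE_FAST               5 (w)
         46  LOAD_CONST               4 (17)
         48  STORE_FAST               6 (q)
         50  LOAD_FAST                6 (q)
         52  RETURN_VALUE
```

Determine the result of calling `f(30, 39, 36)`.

17

LOAD_FAST_LOAD_FAST c,a → push 36,30. Stack: [36, 30]
BINARY_OP // → 36 // 30 = 1. Stack: [1]
LOAD_CONST → push 7. Stack: [1, 7]
LOAD_FAST a → push 30. Stack: [1, 7, 30]
BINARY_OP + → 7 + 30 = 37. Stack: [1, 37]
BINARY_OP % → 1 % 37 = 1. Stack: [1]
STORE_FAST n → n=1. Stack: []
LOAD_FAST_LOAD_FAST a,c → push 30,36. Stack: [30, 36]
BINARY_OP - → 30 - 36 = -6. Stack: [-6]
LOAD_CONST → push 5. Stack: [-6, 5]
BINARY_OP + → -6 + 5 = -1. Stack: [-1]
STORE_FAST y → y=-1. Stack: []
LOAD_FAST n → push 1. Stack: [1]
LOAD_CONST → push 1. Stack: [1, 1]
BINARY_OP + → 1 + 1 = 2. Stack: [2]
STORE_FAST w → w=2. Stack: []
LOAD_CONST → push 17. Stack: [17]
STORE_FAST q → q=17. Stack: []
LOAD_FAST q → push 17. Stack: [17]
RETURN_VALUE → return 17.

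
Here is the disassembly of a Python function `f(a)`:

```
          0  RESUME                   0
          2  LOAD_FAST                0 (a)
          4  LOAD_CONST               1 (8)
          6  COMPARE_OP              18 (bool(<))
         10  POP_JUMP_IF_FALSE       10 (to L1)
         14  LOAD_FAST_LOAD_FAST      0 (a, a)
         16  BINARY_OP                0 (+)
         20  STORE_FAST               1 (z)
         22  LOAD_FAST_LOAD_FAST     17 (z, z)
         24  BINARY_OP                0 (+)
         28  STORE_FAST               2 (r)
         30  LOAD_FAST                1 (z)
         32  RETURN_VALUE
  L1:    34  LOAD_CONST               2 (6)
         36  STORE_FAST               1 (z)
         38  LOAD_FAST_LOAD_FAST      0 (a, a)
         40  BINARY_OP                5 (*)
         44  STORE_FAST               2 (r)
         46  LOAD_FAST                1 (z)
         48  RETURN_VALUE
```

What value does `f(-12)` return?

-24

LOAD_FAST a → push -12. Stack: [-12]
LOAD_CONST → push 8. Stack: [-12, 8]
COMPARE_OP bool(<) → -12 vs 8 = True. Stack: [True]
POP_JUMP_IF_FALSE → pop True; no jump. Stack: []
LOAD_FAST_LOAD_FAST a,a → push -12,-12. Stack: [-12, -12]
BINARY_OP + → -12 + -12 = -24. Stack: [-24]
STORE_FAST z → z=-24. Stack: []
LOAD_FAST_LOAD_FAST z,z → push -24,-24. Stack: [-24, -24]
BINARY_OP + → -24 + -24 = -48. Stack: [-48]
STORE_FAST r → r=-48. Stack: []
LOAD_FAST z → push -24. Stack: [-24]
RETURN_VALUE → return -24.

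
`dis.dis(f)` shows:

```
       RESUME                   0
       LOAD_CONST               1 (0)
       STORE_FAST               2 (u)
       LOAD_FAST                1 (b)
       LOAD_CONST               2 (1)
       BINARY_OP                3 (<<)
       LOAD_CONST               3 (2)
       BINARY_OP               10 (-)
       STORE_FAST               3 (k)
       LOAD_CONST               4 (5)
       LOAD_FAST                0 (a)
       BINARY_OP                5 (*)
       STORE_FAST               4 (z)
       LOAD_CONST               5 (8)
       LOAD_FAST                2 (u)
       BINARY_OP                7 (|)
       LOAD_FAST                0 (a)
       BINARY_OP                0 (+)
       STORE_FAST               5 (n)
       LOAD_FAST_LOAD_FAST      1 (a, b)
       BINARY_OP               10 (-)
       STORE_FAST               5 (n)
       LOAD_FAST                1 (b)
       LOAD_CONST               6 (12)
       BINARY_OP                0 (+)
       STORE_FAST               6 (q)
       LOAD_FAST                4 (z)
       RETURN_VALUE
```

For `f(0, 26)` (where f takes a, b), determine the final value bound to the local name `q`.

LOAD_CONST → push 0. Stack: [0]
STORE_FAST u → u=0. Stack: []
LOAD_FAST b → push 26. Stack: [26]
LOAD_CONST → push 1. Stack: [26, 1]
BINARY_OP << → 26 << 1 = 52. Stack: [52]
LOAD_CONST → push 2. Stack: [52, 2]
BINARY_OP - → 52 - 2 = 50. Stack: [50]
STORE_FAST k → k=50. Stack: []
LOAD_CONST → push 5. Stack: [5]
LOAD_FAST a → push 0. Stack: [5, 0]
BINARY_OP * → 5 * 0 = 0. Stack: [0]
STORE_FAST z → z=0. Stack: []
LOAD_CONST → push 8. Stack: [8]
LOAD_FAST u → push 0. Stack: [8, 0]
BINARY_OP | → 8 | 0 = 8. Stack: [8]
LOAD_FAST a → push 0. Stack: [8, 0]
BINARY_OP + → 8 + 0 = 8. Stack: [8]
STORE_FAST n → n=8. Stack: []
LOAD_FAST_LOAD_FAST a,b → push 0,26. Stack: [0, 26]
BINARY_OP - → 0 - 26 = -26. Stack: [-26]
STORE_FAST n → n=-26. Stack: []
LOAD_FAST b → push 26. Stack: [26]
LOAD_CONST → push 12. Stack: [26, 12]
BINARY_OP + → 26 + 12 = 38. Stack: [38]
STORE_FAST q → q=38. Stack: []
LOAD_FAST z → push 0. Stack: [0]
RETURN_VALUE → return 0.

38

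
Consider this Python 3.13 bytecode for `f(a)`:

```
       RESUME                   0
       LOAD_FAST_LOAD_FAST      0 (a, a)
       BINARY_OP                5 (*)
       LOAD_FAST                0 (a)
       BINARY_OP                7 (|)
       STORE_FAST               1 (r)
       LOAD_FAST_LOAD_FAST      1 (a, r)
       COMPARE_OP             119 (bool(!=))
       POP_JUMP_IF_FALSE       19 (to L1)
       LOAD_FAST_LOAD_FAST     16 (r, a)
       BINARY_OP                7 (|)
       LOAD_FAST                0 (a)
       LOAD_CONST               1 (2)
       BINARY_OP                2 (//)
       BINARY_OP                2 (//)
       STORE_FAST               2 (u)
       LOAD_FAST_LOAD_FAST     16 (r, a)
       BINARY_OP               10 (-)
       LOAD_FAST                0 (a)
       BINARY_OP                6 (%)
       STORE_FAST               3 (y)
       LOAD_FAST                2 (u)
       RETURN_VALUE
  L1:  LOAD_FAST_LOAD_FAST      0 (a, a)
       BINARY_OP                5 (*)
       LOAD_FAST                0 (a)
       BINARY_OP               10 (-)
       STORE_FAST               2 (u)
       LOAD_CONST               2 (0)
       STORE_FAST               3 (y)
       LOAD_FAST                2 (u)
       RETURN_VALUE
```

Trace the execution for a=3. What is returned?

LOAD_FAST_LOAD_FAST a,a → push 3,3. Stack: [3, 3]
BINARY_OP * → 3 * 3 = 9. Stack: [9]
LOAD_FAST a → push 3. Stack: [9, 3]
BINARY_OP | → 9 | 3 = 11. Stack: [11]
STORE_FAST r → r=11. Stack: []
LOAD_FAST_LOAD_FAST a,r → push 3,11. Stack: [3, 11]
COMPARE_OP bool(!=) → 3 vs 11 = True. Stack: [True]
POP_JUMP_IF_FALSE → pop True; no jump. Stack: []
LOAD_FAST_LOAD_FAST r,a → push 11,3. Stack: [11, 3]
BINARY_OP | → 11 | 3 = 11. Stack: [11]
LOAD_FAST a → push 3. Stack: [11, 3]
LOAD_CONST → push 2. Stack: [11, 3, 2]
BINARY_OP // → 3 // 2 = 1. Stack: [11, 1]
BINARY_OP // → 11 // 1 = 11. Stack: [11]
STORE_FAST u → u=11. Stack: []
LOAD_FAST_LOAD_FAST r,a → push 11,3. Stack: [11, 3]
BINARY_OP - → 11 - 3 = 8. Stack: [8]
LOAD_FAST a → push 3. Stack: [8, 3]
BINARY_OP % → 8 % 3 = 2. Stack: [2]
STORE_FAST y → y=2. Stack: []
LOAD_FAST u → push 11. Stack: [11]
RETURN_VALUE → return 11.

11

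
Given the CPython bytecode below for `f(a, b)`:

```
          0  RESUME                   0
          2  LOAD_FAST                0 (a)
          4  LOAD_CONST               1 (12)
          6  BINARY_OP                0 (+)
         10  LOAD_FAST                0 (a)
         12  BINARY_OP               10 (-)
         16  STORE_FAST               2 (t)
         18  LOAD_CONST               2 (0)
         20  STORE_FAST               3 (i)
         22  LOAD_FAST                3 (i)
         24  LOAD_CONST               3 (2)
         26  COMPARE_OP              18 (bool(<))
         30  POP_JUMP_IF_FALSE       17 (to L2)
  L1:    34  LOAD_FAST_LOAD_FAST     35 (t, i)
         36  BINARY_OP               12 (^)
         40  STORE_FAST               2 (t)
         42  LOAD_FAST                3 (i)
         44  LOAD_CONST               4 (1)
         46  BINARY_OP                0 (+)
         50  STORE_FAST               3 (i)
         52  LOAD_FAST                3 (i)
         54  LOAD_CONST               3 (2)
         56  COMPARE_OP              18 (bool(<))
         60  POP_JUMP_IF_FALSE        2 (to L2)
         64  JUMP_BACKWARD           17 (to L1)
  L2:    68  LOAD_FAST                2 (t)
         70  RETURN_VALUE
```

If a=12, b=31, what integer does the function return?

LOAD_FAST a → push 12. Stack: [12]
LOAD_CONST → push 12. Stack: [12, 12]
BINARY_OP + → 12 + 12 = 24. Stack: [24]
LOAD_FAST a → push 12. Stack: [24, 12]
BINARY_OP - → 24 - 12 = 12. Stack: [12]
STORE_FAST t → t=12. Stack: []
LOAD_CONST → push 0. Stack: [0]
STORE_FAST i → i=0. Stack: []
LOAD_FAST i → push 0. Stack: [0]
LOAD_CONST → push 2. Stack: [0, 2]
COMPARE_OP bool(<) → 0 vs 2 = True. Stack: [True]
POP_JUMP_IF_FALSE → pop True; no jump. Stack: []
LOAD_FAST_LOAD_FAST t,i → push 12,0. Stack: [12, 0]
BINARY_OP ^ → 12 ^ 0 = 12. Stack: [12]
STORE_FAST t → t=12. Stack: []
LOAD_FAST i → push 0. Stack: [0]
LOAD_CONST → push 1. Stack: [0, 1]
BINARY_OP + → 0 + 1 = 1. Stack: [1]
STORE_FAST i → i=1. Stack: []
LOAD_FAST i → push 1. Stack: [1]
LOAD_CONST → push 2. Stack: [1, 2]
COMPARE_OP bool(<) → 1 vs 2 = True. Stack: [True]
POP_JUMP_IF_FALSE → pop True; no jump. Stack: []
LOAD_FAST_LOAD_FAST t,i → push 12,1. Stack: [12, 1]
BINARY_OP ^ → 12 ^ 1 = 13. Stack: [13]
STORE_FAST t → t=13. Stack: []
LOAD_FAST i → push 1. Stack: [1]
LOAD_CONST → push 1. Stack: [1, 1]
BINARY_OP + → 1 + 1 = 2. Stack: [2]
STORE_FAST i → i=2. Stack: []
LOAD_FAST i → push 2. Stack: [2]
LOAD_CONST → push 2. Stack: [2, 2]
COMPARE_OP bool(<) → 2 vs 2 = False. Stack: [False]
POP_JUMP_IF_FALSE → pop False; jump. Stack: []
LOAD_FAST t → push 13. Stack: [13]
RETURN_VALUE → return 13.

13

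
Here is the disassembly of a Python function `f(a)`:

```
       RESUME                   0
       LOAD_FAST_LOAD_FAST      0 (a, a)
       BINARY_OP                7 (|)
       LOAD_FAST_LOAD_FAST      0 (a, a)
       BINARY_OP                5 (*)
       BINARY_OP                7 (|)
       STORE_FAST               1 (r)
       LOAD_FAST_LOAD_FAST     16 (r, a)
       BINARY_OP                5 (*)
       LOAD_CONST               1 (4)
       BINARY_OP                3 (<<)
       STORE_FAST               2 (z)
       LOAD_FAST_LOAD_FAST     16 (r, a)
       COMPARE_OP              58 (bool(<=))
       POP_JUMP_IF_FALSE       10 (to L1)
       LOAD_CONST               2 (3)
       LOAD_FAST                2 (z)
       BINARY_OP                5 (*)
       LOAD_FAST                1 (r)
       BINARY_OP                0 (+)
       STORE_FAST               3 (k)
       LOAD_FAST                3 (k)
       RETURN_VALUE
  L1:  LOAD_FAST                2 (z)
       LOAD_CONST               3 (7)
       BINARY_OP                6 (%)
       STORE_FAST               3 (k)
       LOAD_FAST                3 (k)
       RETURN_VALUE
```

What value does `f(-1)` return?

LOAD_FAST_LOAD_FAST a,a → push -1,-1. Stack: [-1, -1]
BINARY_OP | → -1 | -1 = -1. Stack: [-1]
LOAD_FAST_LOAD_FAST a,a → push -1,-1. Stack: [-1, -1, -1]
BINARY_OP * → -1 * -1 = 1. Stack: [-1, 1]
BINARY_OP | → -1 | 1 = -1. Stack: [-1]
STORE_FAST r → r=-1. Stack: []
LOAD_FAST_LOAD_FAST r,a → push -1,-1. Stack: [-1, -1]
BINARY_OP * → -1 * -1 = 1. Stack: [1]
LOAD_CONST → push 4. Stack: [1, 4]
BINARY_OP << → 1 << 4 = 16. Stack: [16]
STORE_FAST z → z=16. Stack: []
LOAD_FAST_LOAD_FAST r,a → push -1,-1. Stack: [-1, -1]
COMPARE_OP bool(<=) → -1 vs -1 = True. Stack: [True]
POP_JUMP_IF_FALSE → pop True; no jump. Stack: []
LOAD_CONST → push 3. Stack: [3]
LOAD_FAST z → push 16. Stack: [3, 16]
BINARY_OP * → 3 * 16 = 48. Stack: [48]
LOAD_FAST r → push -1. Stack: [48, -1]
BINARY_OP + → 48 + -1 = 47. Stack: [47]
STORE_FAST k → k=47. Stack: []
LOAD_FAST k → push 47. Stack: [47]
RETURN_VALUE → return 47.

47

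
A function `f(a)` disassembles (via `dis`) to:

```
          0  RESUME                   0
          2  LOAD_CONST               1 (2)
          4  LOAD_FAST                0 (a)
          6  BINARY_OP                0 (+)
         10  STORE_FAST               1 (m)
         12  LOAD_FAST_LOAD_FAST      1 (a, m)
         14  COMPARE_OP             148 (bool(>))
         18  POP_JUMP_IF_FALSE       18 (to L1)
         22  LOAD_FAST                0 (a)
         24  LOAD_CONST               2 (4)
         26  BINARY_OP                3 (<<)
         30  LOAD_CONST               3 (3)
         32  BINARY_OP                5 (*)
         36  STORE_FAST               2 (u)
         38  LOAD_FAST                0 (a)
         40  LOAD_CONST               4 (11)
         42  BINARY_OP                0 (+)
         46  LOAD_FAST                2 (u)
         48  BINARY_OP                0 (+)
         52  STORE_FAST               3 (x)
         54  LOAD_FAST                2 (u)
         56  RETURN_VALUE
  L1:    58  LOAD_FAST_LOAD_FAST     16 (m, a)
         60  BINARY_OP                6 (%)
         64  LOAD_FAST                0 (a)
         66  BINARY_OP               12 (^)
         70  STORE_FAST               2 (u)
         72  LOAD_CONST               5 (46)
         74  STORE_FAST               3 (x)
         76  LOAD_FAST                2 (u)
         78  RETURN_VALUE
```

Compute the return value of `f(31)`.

LOAD_CONST → push 2. Stack: [2]
LOAD_FAST a → push 31. Stack: [2, 31]
BINARY_OP + → 2 + 31 = 33. Stack: [33]
STORE_FAST m → m=33. Stack: []
LOAD_FAST_LOAD_FAST a,m → push 31,33. Stack: [31, 33]
COMPARE_OP bool(>) → 31 vs 33 = False. Stack: [False]
POP_JUMP_IF_FALSE → pop False; jump. Stack: []
LOAD_FAST_LOAD_FAST m,a → push 33,31. Stack: [33, 31]
BINARY_OP % → 33 % 31 = 2. Stack: [2]
LOAD_FAST a → push 31. Stack: [2, 31]
BINARY_OP ^ → 2 ^ 31 = 29. Stack: [29]
STORE_FAST u → u=29. Stack: []
LOAD_CONST → push 46. Stack: [46]
STORE_FAST x → x=46. Stack: []
LOAD_FAST u → push 29. Stack: [29]
RETURN_VALUE → return 29.

29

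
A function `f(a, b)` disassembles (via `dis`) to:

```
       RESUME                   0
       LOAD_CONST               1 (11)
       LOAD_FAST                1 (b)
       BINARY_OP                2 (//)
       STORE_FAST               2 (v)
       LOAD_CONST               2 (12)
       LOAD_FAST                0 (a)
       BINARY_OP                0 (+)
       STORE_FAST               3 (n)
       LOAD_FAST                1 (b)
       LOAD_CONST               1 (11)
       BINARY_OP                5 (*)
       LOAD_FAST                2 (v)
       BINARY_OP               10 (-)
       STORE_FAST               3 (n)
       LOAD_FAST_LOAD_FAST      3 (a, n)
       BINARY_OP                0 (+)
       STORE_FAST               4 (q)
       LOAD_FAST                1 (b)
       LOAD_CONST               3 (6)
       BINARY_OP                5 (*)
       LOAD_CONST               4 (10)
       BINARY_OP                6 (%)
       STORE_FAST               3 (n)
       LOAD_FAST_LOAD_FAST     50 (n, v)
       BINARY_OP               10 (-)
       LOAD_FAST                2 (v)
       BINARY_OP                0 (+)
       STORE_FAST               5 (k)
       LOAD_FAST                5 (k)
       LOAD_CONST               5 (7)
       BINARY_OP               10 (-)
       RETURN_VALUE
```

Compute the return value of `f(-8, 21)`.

LOAD_CONST → push 11. Stack: [11]
LOAD_FAST b → push 21. Stack: [11, 21]
BINARY_OP // → 11 // 21 = 0. Stack: [0]
STORE_FAST v → v=0. Stack: []
LOAD_CONST → push 12. Stack: [12]
LOAD_FAST a → push -8. Stack: [12, -8]
BINARY_OP + → 12 + -8 = 4. Stack: [4]
STORE_FAST n → n=4. Stack: []
LOAD_FAST b → push 21. Stack: [21]
LOAD_CONST → push 11. Stack: [21, 11]
BINARY_OP * → 21 * 11 = 231. Stack: [231]
LOAD_FAST v → push 0. Stack: [231, 0]
BINARY_OP - → 231 - 0 = 231. Stack: [231]
STORE_FAST n → n=231. Stack: []
LOAD_FAST_LOAD_FAST a,n → push -8,231. Stack: [-8, 231]
BINARY_OP + → -8 + 231 = 223. Stack: [223]
STORE_FAST q → q=223. Stack: []
LOAD_FAST b → push 21. Stack: [21]
LOAD_CONST → push 6. Stack: [21, 6]
BINARY_OP * → 21 * 6 = 126. Stack: [126]
LOAD_CONST → push 10. Stack: [126, 10]
BINARY_OP % → 126 % 10 = 6. Stack: [6]
STORE_FAST n → n=6. Stack: []
LOAD_FAST_LOAD_FAST n,v → push 6,0. Stack: [6, 0]
BINARY_OP - → 6 - 0 = 6. Stack: [6]
LOAD_FAST v → push 0. Stack: [6, 0]
BINARY_OP + → 6 + 0 = 6. Stack: [6]
STORE_FAST k → k=6. Stack: []
LOAD_FAST k → push 6. Stack: [6]
LOAD_CONST → push 7. Stack: [6, 7]
BINARY_OP - → 6 - 7 = -1. Stack: [-1]
RETURN_VALUE → return -1.

-1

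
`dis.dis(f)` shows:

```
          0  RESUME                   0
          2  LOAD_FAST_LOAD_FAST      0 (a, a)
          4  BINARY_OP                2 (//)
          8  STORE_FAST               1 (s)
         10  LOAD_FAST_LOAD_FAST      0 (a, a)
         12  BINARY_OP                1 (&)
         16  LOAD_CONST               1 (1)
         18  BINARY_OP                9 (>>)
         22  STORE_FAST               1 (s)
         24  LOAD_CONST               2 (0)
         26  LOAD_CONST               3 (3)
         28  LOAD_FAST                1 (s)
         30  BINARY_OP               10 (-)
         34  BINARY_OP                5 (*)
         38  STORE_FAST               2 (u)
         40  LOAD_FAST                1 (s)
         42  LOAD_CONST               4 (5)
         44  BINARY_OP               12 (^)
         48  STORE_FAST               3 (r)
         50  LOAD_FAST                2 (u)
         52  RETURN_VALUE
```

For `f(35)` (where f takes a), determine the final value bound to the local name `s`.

LOAD_FAST_LOAD_FAST a,a → push 35,35. Stack: [35, 35]
BINARY_OP // → 35 // 35 = 1. Stack: [1]
STORE_FAST s → s=1. Stack: []
LOAD_FAST_LOAD_FAST a,a → push 35,35. Stack: [35, 35]
BINARY_OP & → 35 & 35 = 35. Stack: [35]
LOAD_CONST → push 1. Stack: [35, 1]
BINARY_OP >> → 35 >> 1 = 17. Stack: [17]
STORE_FAST s → s=17. Stack: []
LOAD_CONST → push 0. Stack: [0]
LOAD_CONST → push 3. Stack: [0, 3]
LOAD_FAST s → push 17. Stack: [0, 3, 17]
BINARY_OP - → 3 - 17 = -14. Stack: [0, -14]
BINARY_OP * → 0 * -14 = 0. Stack: [0]
STORE_FAST u → u=0. Stack: []
LOAD_FAST s → push 17. Stack: [17]
LOAD_CONST → push 5. Stack: [17, 5]
BINARY_OP ^ → 17 ^ 5 = 20. Stack: [20]
STORE_FAST r → r=20. Stack: []
LOAD_FAST u → push 0. Stack: [0]
RETURN_VALUE → return 0.

17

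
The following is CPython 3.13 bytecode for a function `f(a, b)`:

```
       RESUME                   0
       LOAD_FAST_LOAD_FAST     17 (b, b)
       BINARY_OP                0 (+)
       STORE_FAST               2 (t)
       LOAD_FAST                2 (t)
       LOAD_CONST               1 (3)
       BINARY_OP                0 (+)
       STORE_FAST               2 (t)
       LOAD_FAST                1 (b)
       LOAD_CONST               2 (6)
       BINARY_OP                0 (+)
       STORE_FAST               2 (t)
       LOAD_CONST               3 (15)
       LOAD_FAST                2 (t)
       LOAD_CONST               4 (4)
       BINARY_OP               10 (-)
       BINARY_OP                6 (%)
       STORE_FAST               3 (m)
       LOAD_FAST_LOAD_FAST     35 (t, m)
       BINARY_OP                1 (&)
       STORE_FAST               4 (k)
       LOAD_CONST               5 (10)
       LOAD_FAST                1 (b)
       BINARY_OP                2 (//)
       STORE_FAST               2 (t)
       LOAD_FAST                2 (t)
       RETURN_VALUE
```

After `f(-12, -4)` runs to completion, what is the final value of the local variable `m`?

-1

LOAD_FAST_LOAD_FAST b,b → push -4,-4. Stack: [-4, -4]
BINARY_OP + → -4 + -4 = -8. Stack: [-8]
STORE_FAST t → t=-8. Stack: []
LOAD_FAST t → push -8. Stack: [-8]
LOAD_CONST → push 3. Stack: [-8, 3]
BINARY_OP + → -8 + 3 = -5. Stack: [-5]
STORE_FAST t → t=-5. Stack: []
LOAD_FAST b → push -4. Stack: [-4]
LOAD_CONST → push 6. Stack: [-4, 6]
BINARY_OP + → -4 + 6 = 2. Stack: [2]
STORE_FAST t → t=2. Stack: []
LOAD_CONST → push 15. Stack: [15]
LOAD_FAST t → push 2. Stack: [15, 2]
LOAD_CONST → push 4. Stack: [15, 2, 4]
BINARY_OP - → 2 - 4 = -2. Stack: [15, -2]
BINARY_OP % → 15 % -2 = -1. Stack: [-1]
STORE_FAST m → m=-1. Stack: []
LOAD_FAST_LOAD_FAST t,m → push 2,-1. Stack: [2, -1]
BINARY_OP & → 2 & -1 = 2. Stack: [2]
STORE_FAST k → k=2. Stack: []
LOAD_CONST → push 10. Stack: [10]
LOAD_FAST b → push -4. Stack: [10, -4]
BINARY_OP // → 10 // -4 = -3. Stack: [-3]
STORE_FAST t → t=-3. Stack: []
LOAD_FAST t → push -3. Stack: [-3]
RETURN_VALUE → return -3.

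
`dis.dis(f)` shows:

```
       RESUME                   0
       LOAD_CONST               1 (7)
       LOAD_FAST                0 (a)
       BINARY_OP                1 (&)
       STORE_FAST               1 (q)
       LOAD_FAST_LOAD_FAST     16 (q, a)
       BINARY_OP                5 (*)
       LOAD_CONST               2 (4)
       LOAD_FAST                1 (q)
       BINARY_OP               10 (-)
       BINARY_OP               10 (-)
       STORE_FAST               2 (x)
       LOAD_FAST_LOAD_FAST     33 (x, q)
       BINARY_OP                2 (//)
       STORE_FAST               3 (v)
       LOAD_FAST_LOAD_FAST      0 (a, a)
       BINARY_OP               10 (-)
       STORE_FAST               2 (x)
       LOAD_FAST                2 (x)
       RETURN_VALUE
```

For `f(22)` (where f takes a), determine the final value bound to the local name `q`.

LOAD_CONST → push 7. Stack: [7]
LOAD_FAST a → push 22. Stack: [7, 22]
BINARY_OP & → 7 & 22 = 6. Stack: [6]
STORE_FAST q → q=6. Stack: []
LOAD_FAST_LOAD_FAST q,a → push 6,22. Stack: [6, 22]
BINARY_OP * → 6 * 22 = 132. Stack: [132]
LOAD_CONST → push 4. Stack: [132, 4]
LOAD_FAST q → push 6. Stack: [132, 4, 6]
BINARY_OP - → 4 - 6 = -2. Stack: [132, -2]
BINARY_OP - → 132 - -2 = 134. Stack: [134]
STORE_FAST x → x=134. Stack: []
LOAD_FAST_LOAD_FAST x,q → push 134,6. Stack: [134, 6]
BINARY_OP // → 134 // 6 = 22. Stack: [22]
STORE_FAST v → v=22. Stack: []
LOAD_FAST_LOAD_FAST a,a → push 22,22. Stack: [22, 22]
BINARY_OP - → 22 - 22 = 0. Stack: [0]
STORE_FAST x → x=0. Stack: []
LOAD_FAST x → push 0. Stack: [0]
RETURN_VALUE → return 0.

6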